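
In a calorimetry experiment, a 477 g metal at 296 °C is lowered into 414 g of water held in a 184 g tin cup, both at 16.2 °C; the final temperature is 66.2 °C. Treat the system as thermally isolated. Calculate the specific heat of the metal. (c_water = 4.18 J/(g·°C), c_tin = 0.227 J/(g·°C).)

c ≈ 0.808 J/(g·°C)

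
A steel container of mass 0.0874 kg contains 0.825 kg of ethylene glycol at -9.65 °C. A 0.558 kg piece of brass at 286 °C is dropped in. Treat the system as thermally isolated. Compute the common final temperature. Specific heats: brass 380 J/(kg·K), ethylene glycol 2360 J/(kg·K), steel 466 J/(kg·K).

Taking heat into each body as positive, Σ m c ΔT = 0:
0.558*380*(T − 286) + 0.825*2360*(T − (-9.65)) + 0.0874*466*(T − (-9.65)) = 0
212.04(T − 286) + 1947(T − (-9.65)) + 40.73(T − (-9.65)) = 0
2199.8 T = 41462
T = 41462 / 2199.8 = 18.8 °C

T_f ≈ 18.8 °C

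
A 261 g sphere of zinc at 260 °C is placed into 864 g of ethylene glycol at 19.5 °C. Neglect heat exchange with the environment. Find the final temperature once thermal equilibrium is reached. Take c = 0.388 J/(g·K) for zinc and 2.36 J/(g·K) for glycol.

T_f ≈ 30.9 °C

Conservation of energy gives ΣQ = 0:
261*0.388*(T − 260) + 864*2.36*(T − 19.5) = 0
101.27(T − 260) + 2039(T − 19.5) = 0
(101.27 + 2039) T = 101.27*260 + 2039*19.5
T = 66091/2140.3 ≈ 30.88 °C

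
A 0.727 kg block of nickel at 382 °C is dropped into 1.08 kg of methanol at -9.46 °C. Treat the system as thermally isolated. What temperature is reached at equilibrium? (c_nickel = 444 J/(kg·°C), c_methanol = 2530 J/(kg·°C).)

T_f ≈ 31.9 °C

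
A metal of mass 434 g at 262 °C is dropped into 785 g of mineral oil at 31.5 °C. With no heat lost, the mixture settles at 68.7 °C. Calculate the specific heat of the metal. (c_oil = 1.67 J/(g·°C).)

c ≈ 0.581 J/(g·°C)

Conservation of energy gives ΣQ = 0:
434·c·(68.7 − 262) + 785·1.67·(68.7 − 31.5) = 0
-83892 c = -48767
c = -48767/-83892 ≈ 0.5813 J/(g·°C)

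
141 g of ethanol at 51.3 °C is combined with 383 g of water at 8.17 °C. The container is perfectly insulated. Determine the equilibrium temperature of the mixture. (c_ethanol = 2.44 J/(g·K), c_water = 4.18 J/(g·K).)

T_f ≈ 15.8 °C

Energy conservation, ΣQ = 0:
141·2.44·(T − 51.3) + 383·4.18·(T − 8.17) = 0
1945 T = 30729
T = 30729/1945 ≈ 15.80 °C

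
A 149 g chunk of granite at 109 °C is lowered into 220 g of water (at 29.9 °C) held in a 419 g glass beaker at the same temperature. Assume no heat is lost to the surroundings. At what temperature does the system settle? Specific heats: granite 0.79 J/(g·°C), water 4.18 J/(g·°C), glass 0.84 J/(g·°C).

Conservation of energy gives ΣQ = 0:
149×0.79×(T − 109) + 220×4.18×(T − 29.9) + 419×0.84×(T − 29.9) = 0
(117.71 + 919.6 + 351.96) T = 117.71×109 + 919.6×29.9 + 351.96×29.9
T ≈ 36.60 °C

T_f ≈ 36.6 °C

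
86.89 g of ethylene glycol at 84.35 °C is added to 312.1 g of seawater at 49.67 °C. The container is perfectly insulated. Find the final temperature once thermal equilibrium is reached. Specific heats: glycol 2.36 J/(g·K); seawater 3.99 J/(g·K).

Taking heat into each body as positive, Σ m c ΔT = 0:
86.89×2.36×(T − 84.35) + 312.1×3.99×(T − 49.67) = 0
205.06(T − 84.35) + 1245.3(T − 49.67) = 0
(205.06 + 1245.3) T = 205.06×84.35 + 1245.3×49.67
T = 79150 / 1450.3 = 54.6 °C

T_f ≈ 54.6 °C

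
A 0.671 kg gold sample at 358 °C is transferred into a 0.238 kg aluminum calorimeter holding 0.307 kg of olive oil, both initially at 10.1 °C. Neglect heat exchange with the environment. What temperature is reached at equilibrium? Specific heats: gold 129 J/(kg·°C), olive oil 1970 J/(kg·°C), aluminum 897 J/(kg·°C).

T_f ≈ 43.4 °C

Setting the total heat transfer to zero:
0.671*129*(T − 358) + 0.307*1970*(T − 10.1) + 0.238*897*(T − 10.1) = 0
86.56(T − 358) + 604.79(T − 10.1) + 213.49(T − 10.1) = 0
904.83 T = 39253
T ≈ 43.38 °C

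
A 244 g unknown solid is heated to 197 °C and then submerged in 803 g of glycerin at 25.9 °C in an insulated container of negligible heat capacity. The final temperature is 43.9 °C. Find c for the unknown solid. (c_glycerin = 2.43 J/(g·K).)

c ≈ 0.94 J/(g·K)

Heat gained plus heat lost sum to zero:
244·c·(43.9 − 197) + 803·2.43·(43.9 − 25.9) = 0
-37356 c = -35123
c = -35123/-37356 ≈ 0.9402 J/(g·K)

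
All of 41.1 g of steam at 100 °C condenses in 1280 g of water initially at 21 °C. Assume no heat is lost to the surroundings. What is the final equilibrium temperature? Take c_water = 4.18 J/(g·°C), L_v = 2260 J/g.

Setting the total heat transfer to zero:
steam→water at 100 °C releases m L_v = 41.1×2260 = 92886
  condensed water 100 °C→T: 171.8(T − 100)
  original water: 5350.4(T − 21)
5522.2 T = 92886 + 17180 + 112358 = 222424
T ≈ 40.28 °C — below 100 °C, confirming all the steam condensed.

T_f ≈ 40.3 °C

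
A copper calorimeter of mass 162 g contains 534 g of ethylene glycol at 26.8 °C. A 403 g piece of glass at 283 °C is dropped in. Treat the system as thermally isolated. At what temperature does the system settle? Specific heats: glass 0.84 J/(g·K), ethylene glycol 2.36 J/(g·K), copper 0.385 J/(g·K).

T_f ≈ 79.0 °C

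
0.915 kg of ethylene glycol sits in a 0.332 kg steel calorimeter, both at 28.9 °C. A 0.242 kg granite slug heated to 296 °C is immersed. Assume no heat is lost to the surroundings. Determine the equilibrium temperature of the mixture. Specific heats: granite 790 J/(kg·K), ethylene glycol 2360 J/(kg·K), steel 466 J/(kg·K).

Taking heat into each body as positive, Σ m c ΔT = 0:
0.242·790·(T − 296) + 0.915·2360·(T − 28.9) + 0.332·466·(T − 28.9) = 0
191.18(T − 296) + 2159.4(T − 28.9) + 154.71(T − 28.9) = 0
2505.3 T = 123467
T = 123467 / 2505.3 = 49.3 °C

T_f ≈ 49.3 °C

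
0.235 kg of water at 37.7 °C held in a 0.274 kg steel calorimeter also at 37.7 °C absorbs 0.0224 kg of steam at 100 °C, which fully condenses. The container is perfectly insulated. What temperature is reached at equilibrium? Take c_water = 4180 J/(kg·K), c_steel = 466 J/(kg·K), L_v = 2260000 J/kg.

Net heat exchanged in the isolated system is zero:
latent heat released on condensation: 0.0224·2260000 = 50624
  condensate cools 100→T: 0.0224·4180·(T − 100) = 93.63(T − 100)
  water warms: 0.235·4180·(T − 37.7) = 982.3(T − 37.7)
  cup: 127.68(T − 37.7)
1203.6 T = 50624 + 9363.2 + 41846 = 101834
T ≈ 84.61 °C (< 100 °C, so full condensation is consistent).

T_f ≈ 84.6 °C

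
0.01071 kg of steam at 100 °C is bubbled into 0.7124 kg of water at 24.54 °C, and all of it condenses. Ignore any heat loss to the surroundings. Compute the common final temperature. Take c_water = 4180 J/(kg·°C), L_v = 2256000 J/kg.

Setting the total heat transfer to zero:
latent heat released on condensation: 0.01071·2256000 = 24162
  condensate cools 100→T: 0.01071·4180·(T − 100) = 44.77(T − 100)
  water warms: 0.7124·4180·(T − 24.54) = 2977.8(T − 24.54)
3022.6 T = 24162 + 4476.8 + 73076 = 101715
T ≈ 33.65 °C (< 100 °C, so full condensation is consistent).

T_f ≈ 33.7 °C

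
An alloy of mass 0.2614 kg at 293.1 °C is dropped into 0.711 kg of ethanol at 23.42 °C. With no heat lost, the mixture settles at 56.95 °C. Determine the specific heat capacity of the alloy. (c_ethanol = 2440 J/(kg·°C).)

c ≈ 942 J/(kg·°C)

Net heat exchanged in the isolated system is zero:
0.2614·c·(56.95 − 293.1) + 0.711·2440·(56.95 − 23.42) = 0
-61.73 c = -58169
c = -58169/-61.73 ≈ 942.3 J/(kg·°C)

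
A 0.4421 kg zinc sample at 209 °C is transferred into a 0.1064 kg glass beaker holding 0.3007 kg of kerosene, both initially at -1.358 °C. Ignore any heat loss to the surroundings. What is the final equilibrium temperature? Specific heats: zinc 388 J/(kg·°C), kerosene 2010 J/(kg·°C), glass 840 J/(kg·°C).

T_f ≈ 40.3 °C

Energy conservation, ΣQ = 0:
0.4421*388*(T − 209) + 0.3007*2010*(T − (-1.358)) + 0.1064*840*(T − (-1.358)) = 0
171.53(T − 209) + 604.41(T − (-1.358)) + 89.38(T − (-1.358)) = 0
(171.53 + 604.41 + 89.38) T = 171.53*209 + 604.41*(-1.358) + 89.38*(-1.358)
T ≈ 40.34 °C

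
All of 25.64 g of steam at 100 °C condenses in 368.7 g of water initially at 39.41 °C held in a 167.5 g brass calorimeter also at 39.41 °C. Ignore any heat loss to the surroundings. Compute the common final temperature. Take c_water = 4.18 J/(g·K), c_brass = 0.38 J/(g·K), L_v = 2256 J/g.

Conservation of energy gives ΣQ = 0:
latent heat released on condensation: 25.64×2256 = 57844
  condensate cools 100→T: 25.64×4.18×(T − 100) = 107.18(T − 100)
  original water: 1541.2(T − 39.41)
  cup: 63.65(T − 39.41)
1712 T = 57844 + 10718 + 63246 = 131807
T ≈ 76.99 °C — below 100 °C, confirming all the steam condensed.

T_f ≈ 77.0 °C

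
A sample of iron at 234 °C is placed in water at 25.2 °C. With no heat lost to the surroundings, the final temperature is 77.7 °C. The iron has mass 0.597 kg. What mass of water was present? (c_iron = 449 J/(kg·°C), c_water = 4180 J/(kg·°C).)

m ≈ 0.191 kg

Heat lost by the iron = heat gained by the water:
0.597·449·(234 − 77.7) = m·4180·(77.7 − 25.2)
219450 m = 41897  ⇒  m ≈ 0.1909 kg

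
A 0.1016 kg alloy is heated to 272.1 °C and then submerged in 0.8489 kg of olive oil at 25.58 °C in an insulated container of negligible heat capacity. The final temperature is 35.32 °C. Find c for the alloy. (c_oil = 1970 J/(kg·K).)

Energy conservation, ΣQ = 0:
0.1016·c·(35.32 − 272.1) + 0.8489·1970·(35.32 − 25.58) = 0
-24.06 c = -16289
c = -16289/-24.06 ≈ 677.1 J/(kg·K)

c ≈ 677 J/(kg·K)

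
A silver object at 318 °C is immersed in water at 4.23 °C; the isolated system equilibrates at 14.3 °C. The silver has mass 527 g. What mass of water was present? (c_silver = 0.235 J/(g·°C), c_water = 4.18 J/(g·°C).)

Taking heat into each body as positive, Σ m c ΔT = 0:
527·0.235·(14.3 − 318) + m·4.18·(14.3 − 4.23) = 0
42.09 m = 37612
m = 37612/42.09 ≈ 893.5 g

m ≈ 894 g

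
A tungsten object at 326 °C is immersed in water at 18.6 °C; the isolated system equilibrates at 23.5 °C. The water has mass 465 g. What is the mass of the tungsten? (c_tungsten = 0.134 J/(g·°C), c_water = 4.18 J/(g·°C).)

m ≈ 235 g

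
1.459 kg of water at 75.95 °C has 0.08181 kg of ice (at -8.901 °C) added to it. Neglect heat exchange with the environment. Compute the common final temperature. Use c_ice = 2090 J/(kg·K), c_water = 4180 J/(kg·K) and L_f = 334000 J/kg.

Conservation of energy gives ΣQ = 0:
ice -8.901→0 °C: 0.08181×2090×8.901 = 1521.9; latent heat to melt: 0.08181×334000 = 27325; meltwater 0→T: 0.08181×4180×T = 341.97 T; water cools: 1.459×4180×(T − 75.95) = 6098.6(T − 75.95)
6440.6 T = 463190 − 28846 = 434344
T ≈ 67.44 °C — above 0 °C, consistent with complete melting.

T_f ≈ 67.4 °C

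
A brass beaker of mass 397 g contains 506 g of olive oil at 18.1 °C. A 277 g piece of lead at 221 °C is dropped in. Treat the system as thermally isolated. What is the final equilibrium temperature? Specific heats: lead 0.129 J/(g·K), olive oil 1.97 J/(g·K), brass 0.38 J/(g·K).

T_f ≈ 24.2 °C

With ΣQ=0 the equilibrium temperature is the m·c-weighted mean:
T_f = (35.73×221 + 996.82×18.1 + 150.86×18.1) / (35.73 + 996.82 + 150.86)
    = 28670 / 1183.4 ≈ 24.23 °C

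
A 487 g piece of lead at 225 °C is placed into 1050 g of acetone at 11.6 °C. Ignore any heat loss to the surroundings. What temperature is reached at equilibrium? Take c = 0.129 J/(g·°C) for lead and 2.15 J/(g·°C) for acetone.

Conservation of energy gives ΣQ = 0:
487×0.129×(T − 225) + 1050×2.15×(T − 11.6) = 0
62.82(T − 225) + 2257.5(T − 11.6) = 0
2320.3 T = 40322
T = 40322 / 2320.3 = 17.4 °C

T_f ≈ 17.4 °C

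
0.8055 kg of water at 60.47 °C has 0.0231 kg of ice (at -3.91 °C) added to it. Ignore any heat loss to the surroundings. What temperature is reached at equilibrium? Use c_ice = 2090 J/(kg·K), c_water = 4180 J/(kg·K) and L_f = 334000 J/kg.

T_f ≈ 56.5 °C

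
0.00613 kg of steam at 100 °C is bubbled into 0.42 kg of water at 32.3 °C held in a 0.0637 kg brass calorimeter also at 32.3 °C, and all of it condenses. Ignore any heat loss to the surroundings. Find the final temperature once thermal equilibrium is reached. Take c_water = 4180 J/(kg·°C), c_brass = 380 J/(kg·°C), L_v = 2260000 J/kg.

T_f ≈ 40.9 °C

Heat gained plus heat lost sum to zero:
latent heat released on condensation: 0.00613×2260000 = 13854
  condensate cools 100→T: 0.00613×4180×(T − 100) = 25.62(T − 100)
  water warms: 0.42×4180×(T − 32.3) = 1755.6(T − 32.3)
  brass cup: 0.0637×380×(T − 32.3) = 24.21(T − 32.3)
1805.4 T = 13854 + 2562.3 + 57488 = 73904
T ≈ 40.93 °C (< 100 °C, so full condensation is consistent).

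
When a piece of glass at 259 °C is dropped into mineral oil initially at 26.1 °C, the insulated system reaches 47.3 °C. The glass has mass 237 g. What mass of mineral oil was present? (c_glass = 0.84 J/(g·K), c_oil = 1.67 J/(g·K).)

Energy conservation, ΣQ = 0:
237×0.84×(47.3 − 259) + m×1.67×(47.3 − 26.1) = 0
35.4 m = 42145
m = 42145/35.4 ≈ 1190 g

m ≈ 1190 g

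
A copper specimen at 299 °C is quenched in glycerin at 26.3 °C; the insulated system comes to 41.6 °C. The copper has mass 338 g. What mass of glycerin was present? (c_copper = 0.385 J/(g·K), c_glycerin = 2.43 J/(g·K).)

Heat lost by the copper = heat gained by the glycerin:
338·0.385·(299 − 41.6) = m·2.43·(41.6 − 26.3)
37.18 m = 33495  ⇒  m ≈ 900.9 g

m ≈ 901 g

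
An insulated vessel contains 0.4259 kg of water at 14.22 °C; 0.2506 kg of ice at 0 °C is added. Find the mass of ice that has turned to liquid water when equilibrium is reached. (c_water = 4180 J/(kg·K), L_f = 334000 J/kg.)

m_melted ≈ 0.0758 kg

Water can give up m c ΔT = 0.4259·4180·14.22 = 25315 J before reaching 0 °C.
Melting all 0.2506 kg of ice would need 0.2506·334000 = 83700 J.
Since 25315 < 83700 J, not all the ice melts; equilibrium is at 0 °C.
Mass melted = 25315/334000 ≈ 0.07579 kg.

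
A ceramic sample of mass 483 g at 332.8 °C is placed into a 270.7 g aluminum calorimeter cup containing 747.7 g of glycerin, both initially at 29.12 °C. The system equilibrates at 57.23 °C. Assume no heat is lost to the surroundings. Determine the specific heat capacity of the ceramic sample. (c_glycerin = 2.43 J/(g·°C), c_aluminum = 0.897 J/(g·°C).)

c ≈ 0.435 J/(g·°C)

Net heat exchanged in the isolated system is zero:
483×c×(57.23 − 332.8) + 747.7×2.43×(57.23 − 29.12) + 270.7×0.897×(57.23 − 29.12) = 0
-133100 c = -57899
c = -57899/-133100 ≈ 0.435 J/(g·°C)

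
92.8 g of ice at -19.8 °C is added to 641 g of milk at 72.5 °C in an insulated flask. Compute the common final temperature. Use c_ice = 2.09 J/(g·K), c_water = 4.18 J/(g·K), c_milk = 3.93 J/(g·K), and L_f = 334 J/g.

T_f ≈ 50.8 °C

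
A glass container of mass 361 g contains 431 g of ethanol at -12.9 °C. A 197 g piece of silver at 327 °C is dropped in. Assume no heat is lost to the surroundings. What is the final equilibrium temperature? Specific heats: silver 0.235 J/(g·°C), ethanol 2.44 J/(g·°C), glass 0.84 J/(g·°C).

T_f ≈ -1.7 °C

Net heat exchanged in the isolated system is zero:
197·0.235·(T − 327) + 431·2.44·(T − (-12.9)) + 361·0.84·(T − (-12.9)) = 0
46.29(T − 327) + 1051.6(T − (-12.9)) + 303.24(T − (-12.9)) = 0
1401.2 T = -2339.5
T = -2339.5/1401.2 ≈ -1.67 °C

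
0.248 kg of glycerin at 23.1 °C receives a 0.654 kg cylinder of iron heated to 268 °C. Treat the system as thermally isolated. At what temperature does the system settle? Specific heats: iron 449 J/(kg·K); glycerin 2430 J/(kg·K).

With ΣQ=0 the equilibrium temperature is the m·c-weighted mean:
T_f = (293.65·268 + 602.64·23.1) / (293.65 + 602.64)
    = 92618 / 896.29 ≈ 103.34 °C

T_f ≈ 103.3 °C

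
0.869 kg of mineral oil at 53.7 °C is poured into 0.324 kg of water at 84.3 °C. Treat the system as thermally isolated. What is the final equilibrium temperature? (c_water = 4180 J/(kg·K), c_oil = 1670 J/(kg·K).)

T_f ≈ 68.5 °C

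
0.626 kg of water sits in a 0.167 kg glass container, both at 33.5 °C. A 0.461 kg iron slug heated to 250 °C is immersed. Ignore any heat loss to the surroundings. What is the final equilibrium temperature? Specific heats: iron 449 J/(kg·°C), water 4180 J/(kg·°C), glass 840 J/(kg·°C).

Setting the total heat transfer to zero:
0.461×449×(T − 250) + 0.626×4180×(T − 33.5) + 0.167×840×(T − 33.5) = 0
206.99(T − 250) + 2616.7(T − 33.5) + 140.28(T − 33.5) = 0
2963.9 T = 144105
T = 144105 / 2963.9 = 48.6 °C

T_f ≈ 48.6 °C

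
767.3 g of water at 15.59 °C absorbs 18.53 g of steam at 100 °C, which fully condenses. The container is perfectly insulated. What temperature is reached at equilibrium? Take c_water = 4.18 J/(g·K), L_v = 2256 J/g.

T_f ≈ 30.3 °C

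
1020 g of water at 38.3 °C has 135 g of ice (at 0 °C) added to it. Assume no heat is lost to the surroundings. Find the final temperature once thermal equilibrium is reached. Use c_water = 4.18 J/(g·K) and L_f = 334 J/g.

Energy conservation, ΣQ = 0:
melt ice: 135×334 = 45090; warm the meltwater: 564.3 T; water cools: 1020×4.18×(T − 38.3) = 4263.6(T − 38.3)
4827.9 T = 163296 − 45090 = 118206
T ≈ 24.48 °C — above 0 °C, consistent with complete melting.

T_f ≈ 24.5 °C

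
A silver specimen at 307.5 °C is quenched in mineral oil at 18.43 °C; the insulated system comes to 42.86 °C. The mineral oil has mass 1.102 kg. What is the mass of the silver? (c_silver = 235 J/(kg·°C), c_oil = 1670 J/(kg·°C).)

m ≈ 0.723 kg

Energy conservation, ΣQ = 0:
m·235·(42.86 − 307.5) + 1.102·1670·(42.86 − 18.43) = 0
-62190 m = -44960
m = -44960/-62190 ≈ 0.7229 kg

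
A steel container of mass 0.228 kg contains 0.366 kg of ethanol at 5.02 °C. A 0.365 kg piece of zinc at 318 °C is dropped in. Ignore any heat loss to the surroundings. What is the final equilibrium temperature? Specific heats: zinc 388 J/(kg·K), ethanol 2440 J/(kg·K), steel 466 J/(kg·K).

T_f ≈ 43.9 °C

Setting the total heat transfer to zero:
0.365·388·(T − 318) + 0.366·2440·(T − 5.02) + 0.228·466·(T − 5.02) = 0
141.62(T − 318) + 893.04(T − 5.02) + 106.25(T − 5.02) = 0
(141.62 + 893.04 + 106.25) T = 141.62·318 + 893.04·5.02 + 106.25·5.02
T = 50052/1140.9 ≈ 43.87 °C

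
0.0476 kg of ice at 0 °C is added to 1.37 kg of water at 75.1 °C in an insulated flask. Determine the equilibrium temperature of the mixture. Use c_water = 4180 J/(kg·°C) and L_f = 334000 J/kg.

T_f ≈ 69.9 °C

Energy conservation, ΣQ = 0:
fusion: m_ice L_f = 0.0476×334000 = 15898; meltwater 0→T: 0.0476×4180×T = 198.97 T; water: 5726.6(T − 75.1)
5925.6 T = 430068 − 15898 = 414169
T ≈ 69.90 °C. Since T > 0 °C, the all-ice-melts assumption holds.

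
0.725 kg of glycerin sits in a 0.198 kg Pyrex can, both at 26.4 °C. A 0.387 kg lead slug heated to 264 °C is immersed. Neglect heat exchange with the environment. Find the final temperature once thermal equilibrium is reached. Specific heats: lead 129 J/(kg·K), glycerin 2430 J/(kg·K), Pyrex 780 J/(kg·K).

Heat gained plus heat lost sum to zero:
0.387·129·(T − 264) + 0.725·2430·(T − 26.4) + 0.198·780·(T − 26.4) = 0
49.92(T − 264) + 1761.8(T − 26.4) + 154.44(T − 26.4) = 0
(49.92 + 1761.8 + 154.44) T = 49.92·264 + 1761.8·26.4 + 154.44·26.4
T = 63767 / 1966.1 = 32.4 °C

T_f ≈ 32.4 °C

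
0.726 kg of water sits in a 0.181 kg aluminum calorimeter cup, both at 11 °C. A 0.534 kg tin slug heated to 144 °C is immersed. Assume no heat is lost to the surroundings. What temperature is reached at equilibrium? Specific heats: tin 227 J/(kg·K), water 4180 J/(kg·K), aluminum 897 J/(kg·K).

T_f ≈ 15.9 °C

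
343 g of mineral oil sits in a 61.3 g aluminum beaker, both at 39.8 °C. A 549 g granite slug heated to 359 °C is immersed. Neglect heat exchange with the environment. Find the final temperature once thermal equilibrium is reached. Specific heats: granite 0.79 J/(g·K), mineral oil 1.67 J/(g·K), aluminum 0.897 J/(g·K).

T_f ≈ 170.2 °C

Conservation of energy gives ΣQ = 0:
549·0.79·(T − 359) + 343·1.67·(T − 39.8) + 61.3·0.897·(T − 39.8) = 0
433.71(T − 359) + 572.81(T − 39.8) + 54.99(T − 39.8) = 0
(433.71 + 572.81 + 54.99) T = 433.71·359 + 572.81·39.8 + 54.99·39.8
T = 180688 / 1061.5 = 170 °C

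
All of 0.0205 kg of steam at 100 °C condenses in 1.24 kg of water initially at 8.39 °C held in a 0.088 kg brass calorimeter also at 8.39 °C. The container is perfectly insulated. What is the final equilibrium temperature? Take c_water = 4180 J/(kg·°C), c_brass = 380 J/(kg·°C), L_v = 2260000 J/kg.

Net heat exchanged in the isolated system is zero:
latent heat released on condensation: 0.0205·2260000 = 46330; condensate cools 100→T: 0.0205·4180·(T − 100) = 85.69(T − 100); original water: 5183.2(T − 8.39); cup: 33.44(T − 8.39)
5302.3 T = 46330 + 8569 + 43768 = 98667
T ≈ 18.61 °C (< 100 °C, so full condensation is consistent).

T_f ≈ 18.6 °C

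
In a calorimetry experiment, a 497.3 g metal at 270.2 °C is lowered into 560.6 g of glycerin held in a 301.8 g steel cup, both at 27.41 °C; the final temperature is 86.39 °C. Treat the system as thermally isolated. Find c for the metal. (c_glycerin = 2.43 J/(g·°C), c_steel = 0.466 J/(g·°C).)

c ≈ 0.97 J/(g·°C)

Taking heat into each body as positive, Σ m c ΔT = 0:
497.3·c·(86.39 − 270.2) + 560.6·2.43·(86.39 − 27.41) + 301.8·0.466·(86.39 − 27.41) = 0
-91409 c = -88641
c = -88641/-91409 ≈ 0.9697 J/(g·°C)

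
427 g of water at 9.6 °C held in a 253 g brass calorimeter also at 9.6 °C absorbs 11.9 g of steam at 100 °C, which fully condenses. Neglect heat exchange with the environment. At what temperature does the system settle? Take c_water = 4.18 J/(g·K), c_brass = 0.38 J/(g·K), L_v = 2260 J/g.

T_f ≈ 25.9 °C

Sum of m c ΔT and latent-heat terms is zero:
steam→water at 100 °C releases m L_v = 11.9·2260 = 26894
  condensed water 100 °C→T: 49.74(T − 100)
  original water: 1784.9(T − 9.6)
  cup: 96.14(T − 9.6)
1930.7 T = 26894 + 4974.2 + 18058 = 49926
T ≈ 25.86 °C, under the boiling point, so the assumption holds.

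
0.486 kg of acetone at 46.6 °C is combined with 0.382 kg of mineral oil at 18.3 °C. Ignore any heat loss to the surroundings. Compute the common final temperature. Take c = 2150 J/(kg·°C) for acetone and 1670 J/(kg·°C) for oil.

|Q_acetone| = |Q_oil|:
0.486*2150*(46.6 − T) = 0.382*1670*(T − 18.3)
1044.9(46.6 − T) = 637.94(T − 18.3)
1682.8 T = 60367  ⇒  T ≈ 35.87 °C

T_f ≈ 35.9 °C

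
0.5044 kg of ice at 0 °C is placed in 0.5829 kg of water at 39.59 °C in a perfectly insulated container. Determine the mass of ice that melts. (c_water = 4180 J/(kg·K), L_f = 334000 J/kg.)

m_melted ≈ 0.289 kg

Water can give up m c ΔT = 0.5829×4180×39.59 = 96462 J before reaching 0 °C.
Melting all 0.5044 kg of ice would need 0.5044×334000 = 168470 J.
96462 J < 168470 J, so only part of the ice melts and the system sits at 0 °C.
m_melted×334000 = 96462  ⇒  m_melted ≈ 0.2888 kg.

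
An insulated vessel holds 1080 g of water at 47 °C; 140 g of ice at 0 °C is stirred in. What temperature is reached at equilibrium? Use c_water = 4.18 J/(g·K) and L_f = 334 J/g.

T_f ≈ 32.4 °C

Heat gained plus heat lost sum to zero:
melt ice: 140·334 = 46760; meltwater 0→T: 140·4.18·T = 585.2 T; water cools: 1080·4.18·(T − 47) = 4514.4(T − 47)
5099.6 T = 212177 − 46760 = 165417
T ≈ 32.44 °C (positive, so assuming full melt was valid).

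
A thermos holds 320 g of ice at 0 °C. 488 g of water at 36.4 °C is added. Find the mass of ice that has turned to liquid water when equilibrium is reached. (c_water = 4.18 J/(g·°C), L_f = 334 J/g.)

m_melted ≈ 222 g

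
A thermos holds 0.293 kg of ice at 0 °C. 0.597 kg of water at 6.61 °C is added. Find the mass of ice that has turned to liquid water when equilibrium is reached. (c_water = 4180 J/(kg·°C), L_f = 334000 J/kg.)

m_melted ≈ 0.0494 kg

Heat available from the water dropping to 0 °C: 0.597×4180×6.61 = 16495 J.
Fully melting the ice requires m_ice L_f = 0.293×334000 = 97862 J.
Since 16495 < 97862 J, not all the ice melts; equilibrium is at 0 °C.
m_melt = 16495 / L_f = 0.04939 kg.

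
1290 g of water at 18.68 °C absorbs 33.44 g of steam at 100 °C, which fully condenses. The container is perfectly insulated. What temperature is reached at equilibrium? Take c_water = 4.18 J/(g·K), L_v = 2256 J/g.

Energy conservation, ΣQ = 0:
condense steam: −33.44·2256 = −75441
  condensate cools 100→T: 33.44·4.18·(T − 100) = 139.78(T − 100)
  original water: 5392.2(T − 18.68)
5532 T = 75441 + 13978 + 100726 = 190145
T ≈ 34.37 °C, under the boiling point, so the assumption holds.

T_f ≈ 34.4 °C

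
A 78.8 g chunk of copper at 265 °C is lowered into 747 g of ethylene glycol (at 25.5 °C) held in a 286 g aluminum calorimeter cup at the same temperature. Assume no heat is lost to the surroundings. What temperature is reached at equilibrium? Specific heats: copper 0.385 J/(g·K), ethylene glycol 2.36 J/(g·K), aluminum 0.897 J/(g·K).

Net heat exchanged in the isolated system is zero:
78.8*0.385*(T − 265) + 747*2.36*(T − 25.5) + 286*0.897*(T − 25.5) = 0
2049.8 T = 59536
T ≈ 29.04 °C

T_f ≈ 29.0 °C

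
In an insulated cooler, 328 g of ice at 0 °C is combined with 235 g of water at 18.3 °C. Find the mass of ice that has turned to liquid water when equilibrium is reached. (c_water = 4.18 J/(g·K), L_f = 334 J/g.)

m_melted ≈ 53.8 g

Cooling the water to 0 °C releases 235·4.18·18.3 = 17976 J.
Melting all 328 g of ice would need 328·334 = 109552 J.
17976 J < 109552 J, so only part of the ice melts and the system sits at 0 °C.
m_melt = 17976 / L_f = 53.82 g.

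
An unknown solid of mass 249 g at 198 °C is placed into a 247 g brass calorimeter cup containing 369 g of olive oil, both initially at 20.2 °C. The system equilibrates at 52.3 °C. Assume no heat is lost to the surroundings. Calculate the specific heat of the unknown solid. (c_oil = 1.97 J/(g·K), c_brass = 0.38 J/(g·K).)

c ≈ 0.726 J/(g·K)

Conservation of energy gives ΣQ = 0:
249·c·(52.3 − 198) + 369·1.97·(52.3 − 20.2) + 247·0.38·(52.3 − 20.2) = 0
-36279 c = -26347
c = -26347/-36279 ≈ 0.7262 J/(g·K)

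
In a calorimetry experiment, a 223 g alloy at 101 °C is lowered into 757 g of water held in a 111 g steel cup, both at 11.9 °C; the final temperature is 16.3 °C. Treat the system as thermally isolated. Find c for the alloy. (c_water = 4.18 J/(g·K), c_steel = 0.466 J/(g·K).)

c ≈ 0.749 J/(g·K)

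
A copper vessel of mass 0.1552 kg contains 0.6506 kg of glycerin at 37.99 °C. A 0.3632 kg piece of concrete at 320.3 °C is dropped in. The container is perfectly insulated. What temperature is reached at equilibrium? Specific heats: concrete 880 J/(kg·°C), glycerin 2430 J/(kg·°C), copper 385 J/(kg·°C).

Let T be the final temperature. ΣQ_i = 0:
0.3632×880×(T − 320.3) + 0.6506×2430×(T − 37.99) + 0.1552×385×(T − 37.99) = 0
(319.62 + 1581 + 59.75) T = 319.62×320.3 + 1581×37.99 + 59.75×37.99
T = 164704 / 1960.3 = 84 °C

T_f ≈ 84.0 °C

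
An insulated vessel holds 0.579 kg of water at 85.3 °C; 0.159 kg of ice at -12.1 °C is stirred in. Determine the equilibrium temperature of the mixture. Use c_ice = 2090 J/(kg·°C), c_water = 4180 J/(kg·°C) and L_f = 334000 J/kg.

T_f ≈ 48.4 °C

Energy balance with sensible and latent terms:
warm ice to 0 °C: 0.159×2090×(0 − (-12.1)) = 4021
  melt ice: 0.159×334000 = 53106
  warm the meltwater: 664.62 T
  water cools: 0.579×4180×(T − 85.3) = 2420.2(T − 85.3)
3084.8 T = 206445 − 57127 = 149318
T ≈ 48.40 °C (positive, so assuming full melt was valid).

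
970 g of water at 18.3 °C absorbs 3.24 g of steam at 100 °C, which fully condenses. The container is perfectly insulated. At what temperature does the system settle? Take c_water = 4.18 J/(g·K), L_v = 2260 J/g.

T_f ≈ 20.4 °C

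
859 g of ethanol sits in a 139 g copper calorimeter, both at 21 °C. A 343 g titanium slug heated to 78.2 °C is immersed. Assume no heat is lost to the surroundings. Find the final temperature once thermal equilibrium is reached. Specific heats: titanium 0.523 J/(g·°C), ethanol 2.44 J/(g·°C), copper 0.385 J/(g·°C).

T_f ≈ 25.4 °C

Net heat exchanged in the isolated system is zero:
343×0.523×(T − 78.2) + 859×2.44×(T − 21) + 139×0.385×(T − 21) = 0
2328.9 T = 59167
T = 59167/2328.9 ≈ 25.41 °C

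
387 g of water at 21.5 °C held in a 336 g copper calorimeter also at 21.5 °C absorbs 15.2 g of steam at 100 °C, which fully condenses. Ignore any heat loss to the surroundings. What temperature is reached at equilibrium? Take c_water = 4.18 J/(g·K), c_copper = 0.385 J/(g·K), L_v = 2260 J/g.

T_f ≈ 43.2 °C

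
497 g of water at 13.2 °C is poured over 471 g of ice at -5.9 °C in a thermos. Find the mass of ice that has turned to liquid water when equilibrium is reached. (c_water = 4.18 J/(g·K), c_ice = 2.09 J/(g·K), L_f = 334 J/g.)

Cooling the water to 0 °C releases 497·4.18·13.2 = 27422 J.
Of that, 471·2.09·5.9 = 5807.9 J goes to bring the ice to 0 °C, leaving 21615 J.
Fully melting the ice requires m_ice L_f = 471·334 = 157314 J.
21615 J < 157314 J, so only part of the ice melts and the system sits at 0 °C.
Mass melted = 21615/334 ≈ 64.71 g.

m_melted ≈ 64.7 g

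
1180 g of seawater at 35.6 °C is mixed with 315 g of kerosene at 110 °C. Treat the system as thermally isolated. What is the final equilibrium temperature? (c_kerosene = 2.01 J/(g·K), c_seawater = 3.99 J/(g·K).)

|Q_kerosene| = |Q_seawater|:
315·2.01·(110 − T) = 1180·3.99·(T − 35.6)
633.15(110 − T) = 4708.2(T − 35.6)
5341.3 T = 237258  ⇒  T ≈ 44.42 °C

T_f ≈ 44.4 °C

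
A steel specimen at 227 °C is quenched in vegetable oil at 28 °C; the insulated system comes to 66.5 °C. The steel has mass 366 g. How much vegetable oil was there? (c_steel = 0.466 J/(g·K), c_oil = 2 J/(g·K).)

m ≈ 356 g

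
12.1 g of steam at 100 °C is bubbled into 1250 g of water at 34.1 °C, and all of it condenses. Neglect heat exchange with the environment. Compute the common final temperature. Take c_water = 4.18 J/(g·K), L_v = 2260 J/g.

T_f ≈ 39.9 °C

Conservation of energy gives ΣQ = 0:
latent heat released on condensation: 12.1×2260 = 27346
  condensed water 100 °C→T: 50.58(T − 100)
  water warms: 1250×4.18×(T − 34.1) = 5225(T − 34.1)
5275.6 T = 27346 + 5057.8 + 178172 = 210576
T ≈ 39.92 °C, under the boiling point, so the assumption holds.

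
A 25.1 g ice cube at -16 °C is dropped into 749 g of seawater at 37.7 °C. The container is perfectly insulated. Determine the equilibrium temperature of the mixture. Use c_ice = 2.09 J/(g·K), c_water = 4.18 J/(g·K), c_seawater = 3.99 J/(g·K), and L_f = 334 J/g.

T_f ≈ 33.4 °C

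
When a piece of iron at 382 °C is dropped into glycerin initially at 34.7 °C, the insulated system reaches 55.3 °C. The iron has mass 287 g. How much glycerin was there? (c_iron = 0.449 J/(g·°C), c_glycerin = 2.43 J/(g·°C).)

Heat lost by the iron = heat gained by the glycerin:
287·0.449·(382 − 55.3) = m·2.43·(55.3 − 34.7)
50.06 m = 42100  ⇒  m ≈ 841 g

m ≈ 841 g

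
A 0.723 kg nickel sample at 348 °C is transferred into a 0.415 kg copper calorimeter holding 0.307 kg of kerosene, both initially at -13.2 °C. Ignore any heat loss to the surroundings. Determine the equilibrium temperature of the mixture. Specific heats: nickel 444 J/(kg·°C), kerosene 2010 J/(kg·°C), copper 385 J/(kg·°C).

Taking heat into each body as positive, Σ m c ΔT = 0:
0.723·444·(T − 348) + 0.307·2010·(T − (-13.2)) + 0.415·385·(T − (-13.2)) = 0
321.01(T − 348) + 617.07(T − (-13.2)) + 159.78(T − (-13.2)) = 0
1097.9 T = 101458
T = 101458/1097.9 ≈ 92.41 °C

T_f ≈ 92.4 °C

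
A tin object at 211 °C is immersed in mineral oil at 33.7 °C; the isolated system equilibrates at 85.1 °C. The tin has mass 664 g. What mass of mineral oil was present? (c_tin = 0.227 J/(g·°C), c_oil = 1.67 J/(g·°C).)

m ≈ 221 g

|Q_tin| = |Q_oil|:
664×0.227×(211 − 85.1) = m×1.67×(85.1 − 33.7)
85.84 m = 18977  ⇒  m ≈ 221.1 g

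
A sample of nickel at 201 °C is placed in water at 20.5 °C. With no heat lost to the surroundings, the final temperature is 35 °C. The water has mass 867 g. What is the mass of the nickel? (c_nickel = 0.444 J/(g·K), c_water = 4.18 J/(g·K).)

m ≈ 713 g

Taking heat into each body as positive, Σ m c ΔT = 0:
m×0.444×(35 − 201) + 867×4.18×(35 − 20.5) = 0
-73.7 m = -52549
m = -52549/-73.7 ≈ 713 g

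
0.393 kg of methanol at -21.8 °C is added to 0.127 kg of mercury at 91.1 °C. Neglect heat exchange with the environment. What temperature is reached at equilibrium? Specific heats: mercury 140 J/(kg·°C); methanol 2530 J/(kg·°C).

T_f ≈ -19.8 °C

T_f = Σ m_i c_i T_i / Σ m_i c_i:
T_f = (17.78·91.1 + 994.29·(-21.8)) / (17.78 + 994.29)
    = -20056 / 1012.1 ≈ -19.82 °C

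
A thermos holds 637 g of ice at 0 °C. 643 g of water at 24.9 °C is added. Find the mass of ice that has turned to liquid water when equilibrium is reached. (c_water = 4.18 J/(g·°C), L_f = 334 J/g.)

m_melted ≈ 200 g

Heat available from the water dropping to 0 °C: 643×4.18×24.9 = 66925 J.
To melt every bit of ice: 637×334 = 212758 J.
Since 66925 < 212758 J, not all the ice melts; equilibrium is at 0 °C.
m_melt = 66925 / L_f = 200.4 g.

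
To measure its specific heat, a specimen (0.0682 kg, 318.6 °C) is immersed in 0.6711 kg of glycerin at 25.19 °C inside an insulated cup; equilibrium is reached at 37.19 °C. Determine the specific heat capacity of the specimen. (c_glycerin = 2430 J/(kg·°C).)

c ≈ 1020 J/(kg·°C)

m_s c (T_s − T_f) = m_glycerin c_glycerin (T_f − T_0):
0.0682·c·(318.6 − 37.19) = 0.6711·2430·(37.19 − 25.19)
19.19 c = 19569  ⇒  c ≈ 1020 J/(kg·°C)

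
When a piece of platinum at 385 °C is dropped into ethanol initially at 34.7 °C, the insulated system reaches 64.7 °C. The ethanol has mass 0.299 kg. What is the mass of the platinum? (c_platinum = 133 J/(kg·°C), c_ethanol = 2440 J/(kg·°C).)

|Q_platinum| = |Q_ethanol|:
m·133·(385 − 64.7) = 0.299·2440·(64.7 − 34.7)
42600 m = 21887  ⇒  m ≈ 0.5138 kg

m ≈ 0.514 kg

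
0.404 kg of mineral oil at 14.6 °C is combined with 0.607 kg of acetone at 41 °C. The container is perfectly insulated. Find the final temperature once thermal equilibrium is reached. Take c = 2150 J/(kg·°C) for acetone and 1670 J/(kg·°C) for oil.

T_f ≈ 32.0 °C

Conservation of energy gives ΣQ = 0:
0.607×2150×(T − 41) + 0.404×1670×(T − 14.6) = 0
1305(T − 41) + 674.68(T − 14.6) = 0
1979.7 T = 63357
T ≈ 32.00 °C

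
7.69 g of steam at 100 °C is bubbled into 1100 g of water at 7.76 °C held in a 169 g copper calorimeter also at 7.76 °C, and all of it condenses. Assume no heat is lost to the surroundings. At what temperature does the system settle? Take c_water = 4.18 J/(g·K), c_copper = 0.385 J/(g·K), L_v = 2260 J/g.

Sum of m c ΔT and latent-heat terms is zero:
latent heat released on condensation: 7.69·2260 = 17379
  condensed water 100 °C→T: 32.14(T − 100)
  water warms: 1100·4.18·(T − 7.76) = 4598(T − 7.76)
  copper cup: 169·0.385·(T − 7.76) = 65.06(T − 7.76)
4695.2 T = 17379 + 3214.4 + 36185 = 56779
T ≈ 12.09 °C — below 100 °C, confirming all the steam condensed.

T_f ≈ 12.1 °C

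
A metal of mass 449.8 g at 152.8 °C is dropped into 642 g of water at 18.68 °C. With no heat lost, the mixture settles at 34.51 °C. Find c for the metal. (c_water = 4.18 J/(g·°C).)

Heat gained plus heat lost sum to zero:
449.8·c·(34.51 − 152.8) + 642·4.18·(34.51 − 18.68) = 0
-53207 c = -42481
c = -42481/-53207 ≈ 0.7984 J/(g·°C)

c ≈ 0.798 J/(g·°C)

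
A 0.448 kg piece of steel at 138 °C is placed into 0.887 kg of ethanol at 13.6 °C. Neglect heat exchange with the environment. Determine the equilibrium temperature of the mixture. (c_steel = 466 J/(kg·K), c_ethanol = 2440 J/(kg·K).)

T_f ≈ 24.5 °C

Set heat shed by the hot body equal to heat absorbed by the cold body:
0.448·466·(138 − T) = 0.887·2440·(T − 13.6)
208.77(138 − T) = 2164.3(T − 13.6)
2373 T = 58244  ⇒  T ≈ 24.54 °C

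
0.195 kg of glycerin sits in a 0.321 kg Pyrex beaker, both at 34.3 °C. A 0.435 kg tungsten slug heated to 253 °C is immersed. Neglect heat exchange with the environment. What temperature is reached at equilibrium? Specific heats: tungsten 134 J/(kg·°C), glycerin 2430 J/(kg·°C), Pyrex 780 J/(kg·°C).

T_f ≈ 50.6 °C

Setting the total heat transfer to zero:
0.435·134·(T − 253) + 0.195·2430·(T − 34.3) + 0.321·780·(T − 34.3) = 0
(58.29 + 473.85 + 250.38) T = 58.29·253 + 473.85·34.3 + 250.38·34.3
T = 39588 / 782.52 = 50.6 °C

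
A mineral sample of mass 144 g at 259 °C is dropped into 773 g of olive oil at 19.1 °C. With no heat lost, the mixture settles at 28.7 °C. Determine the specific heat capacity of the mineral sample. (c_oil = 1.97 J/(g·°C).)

c ≈ 0.441 J/(g·°C)

Net heat exchanged in the isolated system is zero:
144·c·(28.7 − 259) + 773·1.97·(28.7 − 19.1) = 0
-33163 c = -14619
c = -14619/-33163 ≈ 0.4408 J/(g·°C)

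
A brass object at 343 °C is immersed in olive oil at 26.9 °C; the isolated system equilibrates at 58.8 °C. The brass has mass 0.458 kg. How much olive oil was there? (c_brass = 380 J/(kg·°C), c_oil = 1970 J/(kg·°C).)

m ≈ 0.787 kg

Heat gained plus heat lost sum to zero:
0.458·380·(58.8 − 343) + m·1970·(58.8 − 26.9) = 0
62843 m = 49462
m = 49462/62843 ≈ 0.7871 kg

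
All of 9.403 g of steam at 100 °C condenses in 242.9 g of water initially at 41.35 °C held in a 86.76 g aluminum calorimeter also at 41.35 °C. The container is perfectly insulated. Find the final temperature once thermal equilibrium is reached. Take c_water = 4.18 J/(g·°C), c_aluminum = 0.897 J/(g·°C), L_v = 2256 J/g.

Energy conservation, ΣQ = 0:
latent heat released on condensation: 9.403·2256 = 21213
  condensate cools 100→T: 9.403·4.18·(T − 100) = 39.3(T − 100)
  original water: 1015.3(T − 41.35)
  aluminum cup: 86.76·0.897·(T − 41.35) = 77.82(T − 41.35)
1132.5 T = 21213 + 3930.5 + 45202 = 70345
T ≈ 62.12 °C (< 100 °C, so full condensation is consistent).

T_f ≈ 62.1 °C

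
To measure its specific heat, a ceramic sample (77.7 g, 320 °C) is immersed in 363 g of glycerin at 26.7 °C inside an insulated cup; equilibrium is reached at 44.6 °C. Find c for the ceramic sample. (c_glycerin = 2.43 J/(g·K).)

c ≈ 0.738 J/(g·K)

Let T be the final temperature. ΣQ_i = 0:
77.7×c×(44.6 − 320) + 363×2.43×(44.6 − 26.7) = 0
-21399 c = -15789
c = -15789/-21399 ≈ 0.7379 J/(g·K)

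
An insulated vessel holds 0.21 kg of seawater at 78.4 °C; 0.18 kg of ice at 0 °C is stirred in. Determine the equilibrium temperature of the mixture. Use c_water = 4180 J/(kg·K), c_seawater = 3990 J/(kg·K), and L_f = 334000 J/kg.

T_f ≈ 3.5 °C

Sum of m c ΔT and latent-heat terms is zero:
melt ice: 0.18×334000 = 60120; meltwater 0→T: 0.18×4180×T = 752.4 T; seawater cools: 0.21×3990×(T − 78.4) = 837.9(T − 78.4)
1590.3 T = 65691 − 60120 = 5571.4
T ≈ 3.50 °C (positive, so assuming full melt was valid).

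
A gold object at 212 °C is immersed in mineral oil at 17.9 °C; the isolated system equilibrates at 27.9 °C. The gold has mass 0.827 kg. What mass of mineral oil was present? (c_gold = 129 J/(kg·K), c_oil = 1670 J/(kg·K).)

m ≈ 1.18 kg

Net heat exchanged in the isolated system is zero:
0.827·129·(27.9 − 212) + m·1670·(27.9 − 17.9) = 0
16700 m = 19640
m = 19640/16700 ≈ 1.176 kg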